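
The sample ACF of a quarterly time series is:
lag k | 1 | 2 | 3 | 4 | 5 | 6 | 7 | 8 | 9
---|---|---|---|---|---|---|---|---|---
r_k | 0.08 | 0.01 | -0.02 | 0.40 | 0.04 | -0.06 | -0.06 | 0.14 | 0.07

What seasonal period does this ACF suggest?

The largest autocorrelation is r_4 = 0.40; the remaining lags stay at or below 0.14.
The dominant spike at lag 4 indicates a seasonal period of 4.

4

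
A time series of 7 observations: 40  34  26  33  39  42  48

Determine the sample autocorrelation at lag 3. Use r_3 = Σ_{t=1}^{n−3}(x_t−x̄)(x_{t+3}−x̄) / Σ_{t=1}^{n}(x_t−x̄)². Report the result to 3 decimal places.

-0.381

Mean x̄ = (40 + 34 + 26 + 33 + 39 + 42 + 48)/7 = 37.4286
Numerator Σ_{t=1}^{4}(x_t−x̄)(x_{t+3}−x̄) = -115.8367
Denominator Σ(x_t−x̄)² = 303.7143
r_3 = -115.8367 / 303.7143 = -0.381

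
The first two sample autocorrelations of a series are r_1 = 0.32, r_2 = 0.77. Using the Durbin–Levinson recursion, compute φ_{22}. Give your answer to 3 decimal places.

0.744

φ_{22} = (r_2 − r_1²) / (1 − r_1²)
r_1² = (0.32)² = 0.1024
Numerator = 0.77 − 0.1024 = 0.6676; denominator = 1 − 0.1024 = 0.8976
φ_{22} = 0.6676 / 0.8976 = 0.744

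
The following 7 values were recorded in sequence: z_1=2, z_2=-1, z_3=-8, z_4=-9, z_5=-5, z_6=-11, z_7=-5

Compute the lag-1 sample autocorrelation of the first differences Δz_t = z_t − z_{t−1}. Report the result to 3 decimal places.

First differences Δz: -3, -7, -1, 4, -6, 6
Mean of differences = -1.1667
Numerator Σ(Δz_t−Δz̄)(Δz_{t+1}−Δz̄) = -49.0278
Denominator Σ(Δz_t−Δz̄)² = 138.8333
r_1(Δz) = -49.0278 / 138.8333 = -0.353

-0.353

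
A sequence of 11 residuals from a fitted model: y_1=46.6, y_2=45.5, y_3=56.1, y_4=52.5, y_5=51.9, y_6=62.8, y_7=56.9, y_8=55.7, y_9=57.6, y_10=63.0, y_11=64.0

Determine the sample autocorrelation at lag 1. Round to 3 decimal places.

Mean ȳ = (46.6 + 45.5 + 56.1 + 52.5 + 51.9 + 62.8 + 56.9 + 55.7 + 57.6 + 63.0 + 64.0)/11 = 55.6909
Numerator Σ_{t=1}^{10}(y_t−ȳ)(y_{t+1}−ȳ) = 155.6263
Denominator Σ(y_t−ȳ)² = 389.3291
r_1 = 155.6263 / 389.3291 = 0.400

0.400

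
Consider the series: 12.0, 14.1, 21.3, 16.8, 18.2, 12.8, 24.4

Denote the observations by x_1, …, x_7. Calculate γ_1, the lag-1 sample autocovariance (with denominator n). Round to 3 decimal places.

Mean x̄ = (12.0 + 14.1 + 21.3 + 16.8 + 18.2 + 12.8 + 24.4)/7 = 17.0857
Σ_{t=1}^{6}(x_t−x̄)(x_{t+1}−x̄) = -35.0431
γ_1 = -35.0431 / 7 = -5.006

-5.006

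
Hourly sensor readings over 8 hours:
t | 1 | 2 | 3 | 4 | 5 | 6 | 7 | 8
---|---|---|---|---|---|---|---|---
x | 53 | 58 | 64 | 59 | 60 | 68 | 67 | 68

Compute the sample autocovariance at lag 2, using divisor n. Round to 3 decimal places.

-0.301

Mean x̄ = (53 + 58 + 64 + 59 + 60 + 68 + 67 + 68)/8 = 62.1250
Σ_{t=1}^{6}(x_t−x̄)(x_{t+2}−x̄) = -2.4063
γ_2 = -2.4063 / 8 = -0.301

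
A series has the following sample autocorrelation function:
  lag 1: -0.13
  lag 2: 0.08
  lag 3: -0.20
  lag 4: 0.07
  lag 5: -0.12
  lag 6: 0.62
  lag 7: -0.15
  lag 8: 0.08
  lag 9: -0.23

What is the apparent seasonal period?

6

The largest autocorrelation is r_6 = 0.62; the remaining lags stay at or below 0.08.
The dominant spike at lag 6 indicates a seasonal period of 6.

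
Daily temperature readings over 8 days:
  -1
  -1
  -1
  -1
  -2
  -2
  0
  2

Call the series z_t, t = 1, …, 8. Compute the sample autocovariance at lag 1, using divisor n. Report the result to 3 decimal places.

Mean z̄ = (-1 − 1 − 1 − 1 − 2 − 2 + 0 + 2)/8 = -0.7500
Deviations: -0.2500, -0.2500, -0.2500, -0.2500, -1.2500, -1.2500, 0.7500, 2.7500
Σ_{t=1}^{7}(z_t−z̄)(z_{t+1}−z̄) = 3.1875
γ_1 = 3.1875 / 8 = 0.398

0.398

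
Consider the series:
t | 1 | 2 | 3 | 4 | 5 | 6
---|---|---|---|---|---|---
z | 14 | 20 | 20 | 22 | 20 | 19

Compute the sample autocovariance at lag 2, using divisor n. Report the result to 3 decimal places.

Mean z̄ = (14 + 20 + 20 + 22 + 20 + 19)/6 = 19.1667
Deviations: -5.1667, 0.8333, 0.8333, 2.8333, 0.8333, -0.1667
Σ_{t=1}^{4}(z_t−z̄)(z_{t+2}−z̄) = -1.7222
γ_2 = -1.7222 / 6 = -0.287

-0.287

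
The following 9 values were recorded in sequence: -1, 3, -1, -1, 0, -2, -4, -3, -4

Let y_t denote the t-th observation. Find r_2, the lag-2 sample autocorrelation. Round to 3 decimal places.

0.164

Mean ȳ = (-1 + 3 − 1 − 1 + 0 − 2 − 4 − 3 − 4)/9 = -1.4444
Numerator Σ_{t=1}^{7}(y_t−ȳ)(y_{t+2}−ȳ) = 6.2716
Denominator Σ(y_t−ȳ)² = 38.2222
r_2 = 6.2716 / 38.2222 = 0.164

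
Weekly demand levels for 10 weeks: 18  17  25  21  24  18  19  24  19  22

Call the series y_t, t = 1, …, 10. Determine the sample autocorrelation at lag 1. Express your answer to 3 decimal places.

-0.281

Mean ȳ = (18 + 17 + 25 + 21 + 24 + 18 + 19 + 24 + 19 + 22)/10 = 20.7000
Numerator Σ_{t=1}^{9}(y_t−ȳ)(y_{t+1}−ȳ) = -21.3900
Denominator Σ(y_t−ȳ)² = 76.1000
r_1 = -21.3900 / 76.1000 = -0.281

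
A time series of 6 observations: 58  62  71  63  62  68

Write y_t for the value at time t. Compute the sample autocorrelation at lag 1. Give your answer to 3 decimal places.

Mean ȳ = (58 + 62 + 71 + 63 + 62 + 68)/6 = 64.0000
Deviations from mean: -6.0000, -2.0000, 7.0000, -1.0000, -2.0000, 4.0000
Numerator Σ_{t=1}^{5}(y_t−ȳ)(y_{t+1}−ȳ) = -15.0000
Denominator Σ(y_t−ȳ)² = 110.0000
r_1 = -15.0000 / 110.0000 = -0.136

-0.136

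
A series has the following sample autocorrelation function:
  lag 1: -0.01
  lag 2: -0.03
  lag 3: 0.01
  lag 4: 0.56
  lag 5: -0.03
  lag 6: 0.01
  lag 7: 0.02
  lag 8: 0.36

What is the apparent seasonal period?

The largest autocorrelation is r_4 = 0.56, with a weaker echo at lag 8 (0.36); the remaining lags stay at or below 0.02.
The dominant spike at lag 4 indicates a seasonal period of 4.

4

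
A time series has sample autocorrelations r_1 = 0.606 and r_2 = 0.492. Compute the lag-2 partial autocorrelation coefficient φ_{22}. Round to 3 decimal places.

φ_{22} = (r_2 − r_1²) / (1 − r_1²)
r_1² = (0.606)² = 0.367236
Numerator = 0.492 − 0.3672 = 0.1248; denominator = 1 − 0.3672 = 0.6328
φ_{22} = 0.1248 / 0.6328 = 0.197

0.197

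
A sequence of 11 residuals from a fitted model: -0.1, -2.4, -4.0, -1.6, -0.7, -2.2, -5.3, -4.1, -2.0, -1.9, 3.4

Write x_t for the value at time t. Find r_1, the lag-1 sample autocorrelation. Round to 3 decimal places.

0.153

Mean x̄ = (-0.1 − 2.4 − 4.0 − 1.6 − 0.7 − 2.2 − 5.3 − 4.1 − 2.0 − 1.9 + 3.4)/11 = -1.9000
Numerator Σ_{t=1}^{10}(x_t−x̄)(x_{t+1}−x̄) = 8.2400
Denominator Σ(x_t−x̄)² = 54.0200
r_1 = 8.2400 / 54.0200 = 0.153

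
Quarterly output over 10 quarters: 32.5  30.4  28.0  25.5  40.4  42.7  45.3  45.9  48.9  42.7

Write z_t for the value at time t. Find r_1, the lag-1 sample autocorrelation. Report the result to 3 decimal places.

0.721

Mean z̄ = (32.5 + 30.4 + 28.0 + 25.5 + 40.4 + 42.7 + 45.3 + 45.9 + 48.9 + 42.7)/10 = 38.2300
Numerator Σ_{t=1}^{9}(z_t−z̄)(z_{t+1}−z̄) = 452.6341
Denominator Σ(z_t−z̄)² = 628.1810
r_1 = 452.6341 / 628.1810 = 0.721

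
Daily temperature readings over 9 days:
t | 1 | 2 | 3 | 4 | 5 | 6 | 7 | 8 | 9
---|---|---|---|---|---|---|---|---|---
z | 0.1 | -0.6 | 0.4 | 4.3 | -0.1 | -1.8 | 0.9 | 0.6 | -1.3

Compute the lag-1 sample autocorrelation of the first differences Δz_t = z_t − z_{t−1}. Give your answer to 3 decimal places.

First differences Δz: -0.7, 1.0, 3.9, -4.4, -1.7, 2.7, -0.3, -1.9
Mean of differences = -0.1750
Numerator Σ(Δz_t−Δz̄)(Δz_{t+1}−Δz̄) = -11.1306
Denominator Σ(Δz_t−Δz̄)² = 49.6950
r_1(Δz) = -11.1306 / 49.6950 = -0.224

-0.224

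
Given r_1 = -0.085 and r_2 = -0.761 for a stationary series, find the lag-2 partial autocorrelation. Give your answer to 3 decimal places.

-0.774

φ_{22} = (r_2 − r_1²) / (1 − r_1²)
r_1² = (-0.085)² = 0.007225
Numerator = -0.761 − 0.0072 = -0.7682; denominator = 1 − 0.0072 = 0.9928
φ_{22} = -0.7682 / 0.9928 = -0.774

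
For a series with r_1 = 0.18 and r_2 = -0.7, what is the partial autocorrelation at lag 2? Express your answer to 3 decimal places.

-0.757

φ_{22} = (r_2 − r_1²) / (1 − r_1²)
r_1² = (0.18)² = 0.0324
Numerator = -0.7 − 0.0324 = -0.7324; denominator = 1 − 0.0324 = 0.9676
φ_{22} = -0.7324 / 0.9676 = -0.757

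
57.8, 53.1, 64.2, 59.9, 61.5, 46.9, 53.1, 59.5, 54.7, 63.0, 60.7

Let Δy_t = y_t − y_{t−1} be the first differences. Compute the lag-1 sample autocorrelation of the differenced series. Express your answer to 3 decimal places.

First differences Δy: -4.7, 11.1, -4.3, 1.6, -14.6, 6.2, 6.4, -4.8, 8.3, -2.3
Mean of differences = 0.2900
Numerator Σ(Δy_t−Δȳ)(Δy_{t+1}−Δȳ) = -273.5851
Denominator Σ(Δy_t−Δȳ)² = 555.2890
r_1(Δy) = -273.5851 / 555.2890 = -0.493

-0.493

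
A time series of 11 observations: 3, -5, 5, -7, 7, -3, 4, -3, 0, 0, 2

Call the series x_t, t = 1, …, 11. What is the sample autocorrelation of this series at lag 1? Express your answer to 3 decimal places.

Mean x̄ = (3 − 5 + 5 − 7 + 7 − 3 + 4 − 3 + 0 + 0 + 2)/11 = 0.2727
Numerator Σ_{t=1}^{10}(x_t−x̄)(x_{t+1}−x̄) = -168.5289
Denominator Σ(x_t−x̄)² = 194.1818
r_1 = -168.5289 / 194.1818 = -0.868

-0.868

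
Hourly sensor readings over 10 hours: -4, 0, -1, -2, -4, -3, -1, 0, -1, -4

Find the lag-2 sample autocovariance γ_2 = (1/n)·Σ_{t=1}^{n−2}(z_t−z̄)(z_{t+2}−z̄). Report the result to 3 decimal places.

-1.100

Mean z̄ = (-4 + 0 − 1 − 2 − 4 − 3 − 1 + 0 − 1 − 4)/10 = -2.0000
Σ_{t=1}^{8}(z_t−z̄)(z_{t+2}−z̄) = -11.0000
γ_2 = -11.0000 / 10 = -1.100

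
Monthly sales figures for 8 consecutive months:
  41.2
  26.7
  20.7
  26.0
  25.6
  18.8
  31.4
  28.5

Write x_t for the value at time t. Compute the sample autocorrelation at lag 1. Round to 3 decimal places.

Mean x̄ = (41.2 + 26.7 + 20.7 + 26.0 + 25.6 + 18.8 + 31.4 + 28.5)/8 = 27.3625
Deviations from mean: 13.8375, -0.6625, -6.6625, -1.3625, -1.7625, -8.5625, 4.0375, 1.1375
Σ(x_t−x̄)(x_{t+1}−x̄) = (-9.1673) + (4.4139) + (9.0777) + (2.4014) + (15.0914) + (-34.5711) + (4.5927) = -8.1614
Denominator Σ(x_t−x̄)² = 332.1788
r_1 = -8.1614 / 332.1788 = -0.025

-0.025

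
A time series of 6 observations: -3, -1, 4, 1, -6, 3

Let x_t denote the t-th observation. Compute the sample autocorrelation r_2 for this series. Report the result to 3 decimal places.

-0.456

Mean x̄ = (-3 − 1 + 4 + 1 − 6 + 3)/6 = -0.3333
Deviations from mean: -2.6667, -0.6667, 4.3333, 1.3333, -5.6667, 3.3333
Σ(x_t−x̄)(x_{t+2}−x̄) = (-11.5556) + (-0.8889) + (-24.5556) + (4.4444) = -32.5556
Denominator Σ(x_t−x̄)² = 71.3333
r_2 = -32.5556 / 71.3333 = -0.456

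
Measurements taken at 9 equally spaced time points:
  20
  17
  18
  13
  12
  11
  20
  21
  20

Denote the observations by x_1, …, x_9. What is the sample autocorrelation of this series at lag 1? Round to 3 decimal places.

0.424

Mean x̄ = (20 + 17 + 18 + 13 + 12 + 11 + 20 + 21 + 20)/9 = 16.8889
Numerator Σ_{t=1}^{8}(x_t−x̄)(x_{t+1}−x̄) = 51.2099
Denominator Σ(x_t−x̄)² = 120.8889
r_1 = 51.2099 / 120.8889 = 0.424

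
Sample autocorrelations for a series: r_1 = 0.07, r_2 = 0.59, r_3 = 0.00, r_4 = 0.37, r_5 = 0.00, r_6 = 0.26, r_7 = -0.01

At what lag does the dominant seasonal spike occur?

The largest autocorrelation is r_2 = 0.59, with weaker echoes at lags 4 (0.37) and 6 (0.26); the remaining lags stay at or below 0.07.
The dominant spike at lag 2 indicates a seasonal period of 2.

2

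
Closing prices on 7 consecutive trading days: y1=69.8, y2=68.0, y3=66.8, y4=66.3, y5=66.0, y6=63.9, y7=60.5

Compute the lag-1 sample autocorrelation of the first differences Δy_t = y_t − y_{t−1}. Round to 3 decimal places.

0.292

First differences Δy: -1.8, -1.2, -0.5, -0.3, -2.1, -3.4
Mean of differences = -1.5500
Numerator Σ(Δy_t−Δȳ)(Δy_{t+1}−Δȳ) = 1.9225
Denominator Σ(Δy_t−Δȳ)² = 6.5750
r_1(Δy) = 1.9225 / 6.5750 = 0.292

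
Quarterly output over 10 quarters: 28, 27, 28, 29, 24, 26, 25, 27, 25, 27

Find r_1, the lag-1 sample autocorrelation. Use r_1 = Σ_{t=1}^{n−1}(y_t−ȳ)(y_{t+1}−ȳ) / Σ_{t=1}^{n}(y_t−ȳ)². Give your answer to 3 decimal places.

Mean ȳ = (28 + 27 + 28 + 29 + 24 + 26 + 25 + 27 + 25 + 27)/10 = 26.6000
Numerator Σ_{t=1}^{9}(y_t−ȳ)(y_{t+1}−ȳ) = -1.1600
Denominator Σ(y_t−ȳ)² = 22.4000
r_1 = -1.1600 / 22.4000 = -0.052

-0.052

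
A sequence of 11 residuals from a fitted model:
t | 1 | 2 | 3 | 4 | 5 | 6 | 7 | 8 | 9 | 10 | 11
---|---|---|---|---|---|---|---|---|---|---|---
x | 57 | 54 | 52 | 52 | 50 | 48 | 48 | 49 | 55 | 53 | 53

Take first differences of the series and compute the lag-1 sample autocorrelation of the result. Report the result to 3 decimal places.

0.057

First differences Δx: -3, -2, 0, -2, -2, 0, 1, 6, -2, 0
Mean of differences = -0.4000
Numerator Σ(Δx_t−Δx̄)(Δx_{t+1}−Δx̄) = 3.4400
Denominator Σ(Δx_t−Δx̄)² = 60.4000
r_1(Δx) = 3.4400 / 60.4000 = 0.057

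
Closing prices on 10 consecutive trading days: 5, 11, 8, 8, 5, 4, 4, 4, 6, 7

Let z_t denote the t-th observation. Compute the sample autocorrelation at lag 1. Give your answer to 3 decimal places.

0.348

Mean z̄ = (5 + 11 + 8 + 8 + 5 + 4 + 4 + 4 + 6 + 7)/10 = 6.2000
Numerator Σ_{t=1}^{9}(z_t−z̄)(z_{t+1}−z̄) = 16.5600
Denominator Σ(z_t−z̄)² = 47.6000
r_1 = 16.5600 / 47.6000 = 0.348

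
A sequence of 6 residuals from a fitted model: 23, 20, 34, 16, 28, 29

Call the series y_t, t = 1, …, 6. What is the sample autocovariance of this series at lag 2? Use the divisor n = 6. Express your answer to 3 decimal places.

Mean ȳ = (23 + 20 + 34 + 16 + 28 + 29)/6 = 25.0000
Σ_{t=1}^{4}(y_t−ȳ)(y_{t+2}−ȳ) = 18.0000
γ_2 = 18.0000 / 6 = 3.000

3.000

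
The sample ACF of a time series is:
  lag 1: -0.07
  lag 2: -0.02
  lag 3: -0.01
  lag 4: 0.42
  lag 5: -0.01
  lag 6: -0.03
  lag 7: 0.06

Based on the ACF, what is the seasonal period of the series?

4

The largest autocorrelation is r_4 = 0.42; the remaining lags stay at or below 0.06.
The dominant spike at lag 4 indicates a seasonal period of 4.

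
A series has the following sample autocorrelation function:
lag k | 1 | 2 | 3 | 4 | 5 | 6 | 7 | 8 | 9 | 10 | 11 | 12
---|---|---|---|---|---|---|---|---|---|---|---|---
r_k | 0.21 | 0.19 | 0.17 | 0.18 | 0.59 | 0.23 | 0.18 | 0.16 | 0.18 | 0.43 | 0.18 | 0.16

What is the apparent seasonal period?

5

The largest autocorrelation is r_5 = 0.59, with a weaker echo at lag 10 (0.43); the remaining lags stay at or below 0.23.
The dominant spike at lag 5 indicates a seasonal period of 5.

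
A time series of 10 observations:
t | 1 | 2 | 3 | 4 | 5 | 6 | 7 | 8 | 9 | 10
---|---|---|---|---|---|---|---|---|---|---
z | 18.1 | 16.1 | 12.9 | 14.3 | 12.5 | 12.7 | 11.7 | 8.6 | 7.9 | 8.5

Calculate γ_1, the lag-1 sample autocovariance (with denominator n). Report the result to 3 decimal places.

6.103

Mean z̄ = (18.1 + 16.1 + 12.9 + 14.3 + 12.5 + 12.7 + 11.7 + 8.6 + 7.9 + 8.5)/10 = 12.3300
Σ_{t=1}^{9}(z_t−z̄)(z_{t+1}−z̄) = 61.0301
γ_1 = 61.0301 / 10 = 6.103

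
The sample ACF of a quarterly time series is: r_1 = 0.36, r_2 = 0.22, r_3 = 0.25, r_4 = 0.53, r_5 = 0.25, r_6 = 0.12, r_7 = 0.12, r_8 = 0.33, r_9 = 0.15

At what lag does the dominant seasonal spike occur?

The largest autocorrelation is r_4 = 0.53; the remaining lags stay at or below 0.36. The elevated value at lag 1 (0.36), dropping to 0.22 at lag 2, reflects decaying short-term dependence rather than seasonality.
The dominant spike at lag 4 indicates a seasonal period of 4.

4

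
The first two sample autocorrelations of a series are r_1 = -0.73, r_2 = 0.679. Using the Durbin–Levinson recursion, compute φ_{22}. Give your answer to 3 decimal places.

φ_{22} = (r_2 − r_1²) / (1 − r_1²)
r_1² = (-0.73)² = 0.5329
Numerator = 0.679 − 0.5329 = 0.1461; denominator = 1 − 0.5329 = 0.4671
φ_{22} = 0.1461 / 0.4671 = 0.313

0.313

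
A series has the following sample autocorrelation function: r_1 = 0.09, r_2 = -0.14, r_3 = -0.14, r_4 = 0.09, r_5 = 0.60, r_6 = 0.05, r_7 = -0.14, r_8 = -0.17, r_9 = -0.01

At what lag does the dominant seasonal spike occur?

The largest autocorrelation is r_5 = 0.60; the remaining lags stay at or below 0.09.
The dominant spike at lag 5 indicates a seasonal period of 5.

5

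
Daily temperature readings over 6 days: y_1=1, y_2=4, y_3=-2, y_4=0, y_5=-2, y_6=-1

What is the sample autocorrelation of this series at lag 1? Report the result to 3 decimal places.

-0.077

Mean ȳ = (1 + 4 − 2 + 0 − 2 − 1)/6 = 0.0000
Deviations from mean: 1.0000, 4.0000, -2.0000, 0.0000, -2.0000, -1.0000
Numerator Σ_{t=1}^{5}(y_t−ȳ)(y_{t+1}−ȳ) = -2.0000
Denominator Σ(y_t−ȳ)² = 26.0000
r_1 = -2.0000 / 26.0000 = -0.077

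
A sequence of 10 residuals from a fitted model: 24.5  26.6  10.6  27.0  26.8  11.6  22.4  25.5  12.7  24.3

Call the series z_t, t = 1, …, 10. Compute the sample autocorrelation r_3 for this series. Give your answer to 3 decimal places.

Mean z̄ = (24.5 + 26.6 + 10.6 + 27.0 + 26.8 + 11.6 + 22.4 + 25.5 + 12.7 + 24.3)/10 = 21.2000
Σ(z_t−z̄)(z_{t+3}−z̄) = (19.1400) + (30.2400) + (101.7600) + (6.9600) + (24.0800) + (81.6000) + (3.7200) = 267.5000
Denominator Σ(z_t−z̄)² = 411.3600
r_3 = 267.5000 / 411.3600 = 0.650

0.650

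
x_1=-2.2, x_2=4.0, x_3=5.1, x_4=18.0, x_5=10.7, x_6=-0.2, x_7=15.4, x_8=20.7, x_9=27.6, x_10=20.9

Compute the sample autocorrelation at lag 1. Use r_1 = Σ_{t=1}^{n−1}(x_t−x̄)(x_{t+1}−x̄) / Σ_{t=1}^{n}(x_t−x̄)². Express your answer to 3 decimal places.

0.438

Mean x̄ = (-2.2 + 4.0 + 5.1 + 18.0 + 10.7 − 0.2 + 15.4 + 20.7 + 27.6 + 20.9)/10 = 12.0000
Numerator Σ_{t=1}^{9}(x_t−x̄)(x_{t+1}−x̄) = 398.1200
Denominator Σ(x_t−x̄)² = 909.6000
r_1 = 398.1200 / 909.6000 = 0.438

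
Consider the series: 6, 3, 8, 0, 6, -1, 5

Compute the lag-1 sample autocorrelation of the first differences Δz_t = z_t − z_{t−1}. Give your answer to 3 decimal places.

First differences Δz: -3, 5, -8, 6, -7, 6
Mean of differences = -0.1667
Numerator Σ(Δz_t−Δz̄)(Δz_{t+1}−Δz̄) = -187.6944
Denominator Σ(Δz_t−Δz̄)² = 218.8333
r_1(Δz) = -187.6944 / 218.8333 = -0.858

-0.858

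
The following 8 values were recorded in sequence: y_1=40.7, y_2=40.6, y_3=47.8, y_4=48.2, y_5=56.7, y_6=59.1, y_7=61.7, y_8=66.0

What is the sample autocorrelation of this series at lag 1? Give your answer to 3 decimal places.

0.633

Mean ȳ = (40.7 + 40.6 + 47.8 + 48.2 + 56.7 + 59.1 + 61.7 + 66.0)/8 = 52.6000
Deviations from mean: -11.9000, -12.0000, -4.8000, -4.4000, 4.1000, 6.5000, 9.1000, 13.4000
Σ(y_t−ȳ)(y_{t+1}−ȳ) = (142.8000) + (57.6000) + (21.1200) + (-18.0400) + (26.6500) + (59.1500) + (121.9400) = 411.2200
Denominator Σ(y_t−ȳ)² = 649.4400
r_1 = 411.2200 / 649.4400 = 0.633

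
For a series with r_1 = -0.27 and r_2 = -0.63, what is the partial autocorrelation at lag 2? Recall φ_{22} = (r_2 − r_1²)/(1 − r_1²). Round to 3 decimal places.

φ_{22} = (r_2 − r_1²) / (1 − r_1²)
r_1² = (-0.27)² = 0.0729
Numerator = -0.63 − 0.0729 = -0.7029; denominator = 1 − 0.0729 = 0.9271
φ_{22} = -0.7029 / 0.9271 = -0.758

-0.758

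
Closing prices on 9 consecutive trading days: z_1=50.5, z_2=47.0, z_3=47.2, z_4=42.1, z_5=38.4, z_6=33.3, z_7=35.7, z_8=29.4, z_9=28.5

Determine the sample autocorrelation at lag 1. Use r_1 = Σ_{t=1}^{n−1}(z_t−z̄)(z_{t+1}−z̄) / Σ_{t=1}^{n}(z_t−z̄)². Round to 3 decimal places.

Mean z̄ = (50.5 + 47.0 + 47.2 + 42.1 + 38.4 + 33.3 + 35.7 + 29.4 + 28.5)/9 = 39.1222
Numerator Σ_{t=1}^{8}(z_t−z̄)(z_{t+1}−z̄) = 335.8428
Denominator Σ(z_t−z̄)² = 519.1156
r_1 = 335.8428 / 519.1156 = 0.647

0.647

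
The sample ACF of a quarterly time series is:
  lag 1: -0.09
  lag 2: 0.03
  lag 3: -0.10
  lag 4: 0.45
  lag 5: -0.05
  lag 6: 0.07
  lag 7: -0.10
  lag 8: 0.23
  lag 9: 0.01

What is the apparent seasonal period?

The largest autocorrelation is r_4 = 0.45, with a weaker echo at lag 8 (0.23); the remaining lags stay at or below 0.07.
The dominant spike at lag 4 indicates a seasonal period of 4.

4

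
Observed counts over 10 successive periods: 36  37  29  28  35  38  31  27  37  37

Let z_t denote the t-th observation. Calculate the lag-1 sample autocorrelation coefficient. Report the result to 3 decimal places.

0.065

Mean z̄ = (36 + 37 + 29 + 28 + 35 + 38 + 31 + 27 + 37 + 37)/10 = 33.5000
Numerator Σ_{t=1}^{9}(z_t−z̄)(z_{t+1}−z̄) = 10.7500
Denominator Σ(z_t−z̄)² = 164.5000
r_1 = 10.7500 / 164.5000 = 0.065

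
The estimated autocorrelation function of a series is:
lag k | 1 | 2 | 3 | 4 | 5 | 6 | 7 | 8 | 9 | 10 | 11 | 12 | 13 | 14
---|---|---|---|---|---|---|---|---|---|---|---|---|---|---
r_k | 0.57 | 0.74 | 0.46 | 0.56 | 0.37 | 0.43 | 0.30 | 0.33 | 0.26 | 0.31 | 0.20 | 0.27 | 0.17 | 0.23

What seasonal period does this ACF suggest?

The largest autocorrelation is r_2 = 0.74; the remaining lags stay at or below 0.57.
The dominant spike at lag 2 indicates a seasonal period of 2.

2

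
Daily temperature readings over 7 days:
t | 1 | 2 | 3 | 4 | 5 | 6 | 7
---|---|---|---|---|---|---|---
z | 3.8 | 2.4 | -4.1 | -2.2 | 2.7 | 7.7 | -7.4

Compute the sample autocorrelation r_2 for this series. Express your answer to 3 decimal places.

-0.418

Mean z̄ = (3.8 + 2.4 − 4.1 − 2.2 + 2.7 + 7.7 − 7.4)/7 = 0.4143
Deviations from mean: 3.3857, 1.9857, -4.5143, -2.6143, 2.2857, 7.2857, -7.8143
Numerator Σ_{t=1}^{5}(z_t−z̄)(z_{t+2}−z̄) = -67.7018
Denominator Σ(z_t−z̄)² = 161.9886
r_2 = -67.7018 / 161.9886 = -0.418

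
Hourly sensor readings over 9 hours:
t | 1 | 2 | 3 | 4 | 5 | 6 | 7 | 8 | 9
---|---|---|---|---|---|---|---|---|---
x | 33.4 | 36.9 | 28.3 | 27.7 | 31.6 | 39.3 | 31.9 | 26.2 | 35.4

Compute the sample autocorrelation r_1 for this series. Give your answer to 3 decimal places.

Mean x̄ = (33.4 + 36.9 + 28.3 + 27.7 + 31.6 + 39.3 + 31.9 + 26.2 + 35.4)/9 = 32.3000
Numerator Σ_{t=1}^{8}(x_t−x̄)(x_{t+1}−x̄) = -15.8900
Denominator Σ(x_t−x̄)² = 156.0000
r_1 = -15.8900 / 156.0000 = -0.102

-0.102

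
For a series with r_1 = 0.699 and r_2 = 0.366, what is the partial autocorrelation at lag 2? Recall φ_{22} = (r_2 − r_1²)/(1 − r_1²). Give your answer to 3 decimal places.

φ_{22} = (r_2 − r_1²) / (1 − r_1²)
r_1² = (0.699)² = 0.488601
Numerator = 0.366 − 0.4886 = -0.1226; denominator = 1 − 0.4886 = 0.5114
φ_{22} = -0.1226 / 0.5114 = -0.240

-0.240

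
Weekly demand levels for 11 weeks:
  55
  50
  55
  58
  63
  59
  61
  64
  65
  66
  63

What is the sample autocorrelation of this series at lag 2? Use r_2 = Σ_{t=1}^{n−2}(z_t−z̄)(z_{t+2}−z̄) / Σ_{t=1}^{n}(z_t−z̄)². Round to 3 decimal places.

0.301

Mean z̄ = (55 + 50 + 55 + 58 + 63 + 59 + 61 + 64 + 65 + 66 + 63)/11 = 59.9091
Numerator Σ_{t=1}^{9}(z_t−z̄)(z_{t+2}−z̄) = 75.4380
Denominator Σ(z_t−z̄)² = 250.9091
r_2 = 75.4380 / 250.9091 = 0.301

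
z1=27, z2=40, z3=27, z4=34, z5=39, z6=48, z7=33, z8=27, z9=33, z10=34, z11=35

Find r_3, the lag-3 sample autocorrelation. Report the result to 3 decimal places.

Mean z̄ = (27 + 40 + 27 + 34 + 39 + 48 + 33 + 27 + 33 + 34 + 35)/11 = 34.2727
Numerator Σ_{t=1}^{8}(z_t−z̄)(z_{t+3}−z̄) = -127.2231
Denominator Σ(z_t−z̄)² = 406.1818
r_3 = -127.2231 / 406.1818 = -0.313

-0.313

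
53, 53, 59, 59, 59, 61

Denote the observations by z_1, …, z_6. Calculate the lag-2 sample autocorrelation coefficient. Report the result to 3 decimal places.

-0.094

Mean z̄ = (53 + 53 + 59 + 59 + 59 + 61)/6 = 57.3333
Σ(z_t−z̄)(z_{t+2}−z̄) = (-7.2222) + (-7.2222) + (2.7778) + (6.1111) = -5.5556
Denominator Σ(z_t−z̄)² = 59.3333
r_2 = -5.5556 / 59.3333 = -0.094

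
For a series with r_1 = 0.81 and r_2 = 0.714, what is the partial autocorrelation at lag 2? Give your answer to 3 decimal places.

φ_{22} = (r_2 − r_1²) / (1 − r_1²)
r_1² = (0.81)² = 0.6561
Numerator = 0.714 − 0.6561 = 0.0579; denominator = 1 − 0.6561 = 0.3439
φ_{22} = 0.0579 / 0.3439 = 0.168

0.168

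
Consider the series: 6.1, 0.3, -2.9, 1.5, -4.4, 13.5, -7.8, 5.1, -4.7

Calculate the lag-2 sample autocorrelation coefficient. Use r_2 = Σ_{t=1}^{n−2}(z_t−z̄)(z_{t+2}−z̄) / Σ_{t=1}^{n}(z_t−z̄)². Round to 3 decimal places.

Mean z̄ = (6.1 + 0.3 − 2.9 + 1.5 − 4.4 + 13.5 − 7.8 + 5.1 − 4.7)/9 = 0.7444
Numerator Σ_{t=1}^{7}(z_t−z̄)(z_{t+2}−z̄) = 154.5660
Denominator Σ(z_t−z̄)² = 353.5222
r_2 = 154.5660 / 353.5222 = 0.437

0.437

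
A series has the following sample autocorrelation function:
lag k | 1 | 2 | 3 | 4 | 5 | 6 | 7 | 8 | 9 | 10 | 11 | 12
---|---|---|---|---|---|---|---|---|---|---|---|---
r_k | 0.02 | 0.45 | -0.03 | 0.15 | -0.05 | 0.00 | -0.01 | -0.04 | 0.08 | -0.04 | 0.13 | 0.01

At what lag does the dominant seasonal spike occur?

2

The largest autocorrelation is r_2 = 0.45, with a weaker echo at lag 4 (0.15); the remaining lags stay at or below 0.13.
The dominant spike at lag 2 indicates a seasonal period of 2.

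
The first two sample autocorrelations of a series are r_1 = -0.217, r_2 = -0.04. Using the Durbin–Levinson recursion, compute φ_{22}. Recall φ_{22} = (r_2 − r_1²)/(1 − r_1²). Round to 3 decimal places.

φ_{22} = (r_2 − r_1²) / (1 − r_1²)
r_1² = (-0.217)² = 0.047089
Numerator = -0.04 − 0.0471 = -0.0871; denominator = 1 − 0.0471 = 0.9529
φ_{22} = -0.0871 / 0.9529 = -0.091

-0.091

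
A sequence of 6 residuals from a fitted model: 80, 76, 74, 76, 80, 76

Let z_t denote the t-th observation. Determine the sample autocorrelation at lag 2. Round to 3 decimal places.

Mean z̄ = (80 + 76 + 74 + 76 + 80 + 76)/6 = 77.0000
Deviations from mean: 3.0000, -1.0000, -3.0000, -1.0000, 3.0000, -1.0000
Numerator Σ_{t=1}^{4}(z_t−z̄)(z_{t+2}−z̄) = -16.0000
Denominator Σ(z_t−z̄)² = 30.0000
r_2 = -16.0000 / 30.0000 = -0.533

-0.533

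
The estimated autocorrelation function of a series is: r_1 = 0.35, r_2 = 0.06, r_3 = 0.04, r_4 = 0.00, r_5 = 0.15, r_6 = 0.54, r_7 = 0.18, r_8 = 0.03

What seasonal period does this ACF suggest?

The largest autocorrelation is r_6 = 0.54; the remaining lags stay at or below 0.35. The elevated value at lag 1 (0.35), dropping to 0.06 at lag 2, reflects decaying short-term dependence rather than seasonality.
The dominant spike at lag 6 indicates a seasonal period of 6.

6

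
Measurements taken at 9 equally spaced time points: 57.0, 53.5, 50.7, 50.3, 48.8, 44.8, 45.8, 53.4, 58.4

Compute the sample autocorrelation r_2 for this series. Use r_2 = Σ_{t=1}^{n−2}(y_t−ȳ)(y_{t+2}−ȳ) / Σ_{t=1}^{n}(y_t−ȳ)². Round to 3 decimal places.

Mean ȳ = (57.0 + 53.5 + 50.7 + 50.3 + 48.8 + 44.8 + 45.8 + 53.4 + 58.4)/9 = 51.4111
Σ(y_t−ȳ)(y_{t+2}−ȳ) = (-3.9743) + (-2.3210) + (1.8568) + (7.3457) + (14.6512) + (-13.1488) + (-39.2154) = -34.8058
Denominator Σ(y_t−ȳ)² = 172.1489
r_2 = -34.8058 / 172.1489 = -0.202

-0.202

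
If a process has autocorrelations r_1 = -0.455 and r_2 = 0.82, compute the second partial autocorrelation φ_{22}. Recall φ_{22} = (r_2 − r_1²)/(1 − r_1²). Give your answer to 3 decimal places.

φ_{22} = (r_2 − r_1²) / (1 − r_1²)
r_1² = (-0.455)² = 0.207025
Numerator = 0.82 − 0.2070 = 0.6130; denominator = 1 − 0.2070 = 0.7930
φ_{22} = 0.6130 / 0.7930 = 0.773

0.773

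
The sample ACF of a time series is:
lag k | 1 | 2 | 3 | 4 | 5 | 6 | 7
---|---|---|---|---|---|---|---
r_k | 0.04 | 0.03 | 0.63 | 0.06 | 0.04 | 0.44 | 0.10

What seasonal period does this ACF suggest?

The largest autocorrelation is r_3 = 0.63, with a weaker echo at lag 6 (0.44); the remaining lags stay at or below 0.10.
The dominant spike at lag 3 indicates a seasonal period of 3.

3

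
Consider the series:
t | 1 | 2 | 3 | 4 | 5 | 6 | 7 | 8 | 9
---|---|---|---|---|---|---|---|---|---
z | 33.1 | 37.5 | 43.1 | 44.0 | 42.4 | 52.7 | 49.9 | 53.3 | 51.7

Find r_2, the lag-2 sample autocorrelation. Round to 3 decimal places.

Mean z̄ = (33.1 + 37.5 + 43.1 + 44.0 + 42.4 + 52.7 + 49.9 + 53.3 + 51.7)/9 = 45.3000
Σ(z_t−z̄)(z_{t+2}−z̄) = (26.8400) + (10.1400) + (6.3800) + (-9.6200) + (-13.3400) + (59.2000) + (29.4400) = 109.0400
Denominator Σ(z_t−z̄)² = 405.5000
r_2 = 109.0400 / 405.5000 = 0.269

0.269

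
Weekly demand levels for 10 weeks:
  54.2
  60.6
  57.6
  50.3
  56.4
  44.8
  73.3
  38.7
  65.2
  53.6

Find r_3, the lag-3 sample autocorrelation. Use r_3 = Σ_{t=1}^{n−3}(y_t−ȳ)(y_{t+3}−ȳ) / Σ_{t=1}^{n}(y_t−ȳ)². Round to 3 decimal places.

Mean ȳ = (54.2 + 60.6 + 57.6 + 50.3 + 56.4 + 44.8 + 73.3 + 38.7 + 65.2 + 53.6)/10 = 55.4700
Numerator Σ_{t=1}^{7}(y_t−ȳ)(y_{t+3}−ȳ) = -256.3287
Denominator Σ(y_t−ȳ)² = 871.2210
r_3 = -256.3287 / 871.2210 = -0.294

-0.294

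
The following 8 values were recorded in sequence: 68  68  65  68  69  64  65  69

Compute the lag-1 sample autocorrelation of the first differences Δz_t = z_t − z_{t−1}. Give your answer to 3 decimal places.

-0.190

First differences Δz: 0, -3, 3, 1, -5, 1, 4
Mean of differences = 0.1429
Numerator Σ(Δz_t−Δz̄)(Δz_{t+1}−Δz̄) = -11.5918
Denominator Σ(Δz_t−Δz̄)² = 60.8571
r_1(Δz) = -11.5918 / 60.8571 = -0.190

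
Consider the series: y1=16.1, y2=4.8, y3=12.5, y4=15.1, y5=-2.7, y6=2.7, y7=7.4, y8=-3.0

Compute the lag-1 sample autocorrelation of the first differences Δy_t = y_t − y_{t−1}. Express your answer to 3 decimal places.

-0.377

First differences Δy: -11.3, 7.7, 2.6, -17.8, 5.4, 4.7, -10.4
Mean of differences = -2.7286
Numerator Σ(Δy_t−Δȳ)(Δy_{t+1}−Δȳ) = -233.2408
Denominator Σ(Δy_t−Δȳ)² = 617.8743
r_1(Δy) = -233.2408 / 617.8743 = -0.377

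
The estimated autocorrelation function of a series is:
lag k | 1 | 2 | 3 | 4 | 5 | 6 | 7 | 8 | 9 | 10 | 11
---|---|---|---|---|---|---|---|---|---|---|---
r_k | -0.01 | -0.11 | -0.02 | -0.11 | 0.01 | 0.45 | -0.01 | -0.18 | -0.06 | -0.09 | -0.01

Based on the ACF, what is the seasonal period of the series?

6

The largest autocorrelation is r_6 = 0.45; the remaining lags stay at or below 0.01.
The dominant spike at lag 6 indicates a seasonal period of 6.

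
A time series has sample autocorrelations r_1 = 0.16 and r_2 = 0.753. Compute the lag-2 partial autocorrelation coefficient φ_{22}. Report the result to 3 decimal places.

φ_{22} = (r_2 − r_1²) / (1 − r_1²)
r_1² = (0.16)² = 0.0256
Numerator = 0.753 − 0.0256 = 0.7274; denominator = 1 − 0.0256 = 0.9744
φ_{22} = 0.7274 / 0.9744 = 0.747

0.747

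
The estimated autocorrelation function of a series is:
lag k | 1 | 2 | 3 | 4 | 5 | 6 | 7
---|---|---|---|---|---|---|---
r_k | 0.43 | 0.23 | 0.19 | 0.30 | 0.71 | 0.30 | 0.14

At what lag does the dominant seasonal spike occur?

The largest autocorrelation is r_5 = 0.71; the remaining lags stay at or below 0.43. The elevated value at lag 1 (0.43), dropping to 0.23 at lag 2, reflects decaying short-term dependence rather than seasonality.
The dominant spike at lag 5 indicates a seasonal period of 5.

5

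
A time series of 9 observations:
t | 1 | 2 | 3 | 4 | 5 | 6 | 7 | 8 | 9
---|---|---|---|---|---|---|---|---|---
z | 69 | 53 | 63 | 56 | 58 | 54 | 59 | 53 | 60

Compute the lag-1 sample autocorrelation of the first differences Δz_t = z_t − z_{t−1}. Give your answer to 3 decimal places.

-0.658

First differences Δz: -16, 10, -7, 2, -4, 5, -6, 7
Mean of differences = -1.1250
Numerator Σ(Δz_t−Δz̄)(Δz_{t+1}−Δz̄) = -345.2656
Denominator Σ(Δz_t−Δz̄)² = 524.8750
r_1(Δz) = -345.2656 / 524.8750 = -0.658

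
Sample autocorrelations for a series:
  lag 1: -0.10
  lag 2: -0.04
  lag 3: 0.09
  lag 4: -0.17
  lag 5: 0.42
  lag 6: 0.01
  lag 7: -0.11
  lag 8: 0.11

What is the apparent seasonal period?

The largest autocorrelation is r_5 = 0.42; the remaining lags stay at or below 0.11.
The dominant spike at lag 5 indicates a seasonal period of 5.

5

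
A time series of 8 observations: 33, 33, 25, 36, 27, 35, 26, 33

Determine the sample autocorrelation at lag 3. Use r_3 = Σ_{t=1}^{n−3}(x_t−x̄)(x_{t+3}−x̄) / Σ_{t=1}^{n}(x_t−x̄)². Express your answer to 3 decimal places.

Mean x̄ = (33 + 33 + 25 + 36 + 27 + 35 + 26 + 33)/8 = 31.0000
Σ(x_t−x̄)(x_{t+3}−x̄) = (10.0000) + (-8.0000) + (-24.0000) + (-25.0000) + (-8.0000) = -55.0000
Denominator Σ(x_t−x̄)² = 130.0000
r_3 = -55.0000 / 130.0000 = -0.423

-0.423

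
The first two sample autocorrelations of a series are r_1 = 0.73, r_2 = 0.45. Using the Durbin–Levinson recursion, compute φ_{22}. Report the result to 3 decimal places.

-0.177

φ_{22} = (r_2 − r_1²) / (1 − r_1²)
r_1² = (0.73)² = 0.5329
Numerator = 0.45 − 0.5329 = -0.0829; denominator = 1 − 0.5329 = 0.4671
φ_{22} = -0.0829 / 0.4671 = -0.177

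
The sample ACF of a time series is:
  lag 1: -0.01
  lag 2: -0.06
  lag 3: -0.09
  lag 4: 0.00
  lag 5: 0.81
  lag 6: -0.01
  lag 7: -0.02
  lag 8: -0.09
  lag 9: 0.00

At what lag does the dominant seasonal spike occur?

5

The largest autocorrelation is r_5 = 0.81; the remaining lags stay at or below 0.00.
The dominant spike at lag 5 indicates a seasonal period of 5.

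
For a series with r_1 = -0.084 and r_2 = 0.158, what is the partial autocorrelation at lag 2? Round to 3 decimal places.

φ_{22} = (r_2 − r_1²) / (1 − r_1²)
r_1² = (-0.084)² = 0.007056
Numerator = 0.158 − 0.0071 = 0.1509; denominator = 1 − 0.0071 = 0.9929
φ_{22} = 0.1509 / 0.9929 = 0.152

0.152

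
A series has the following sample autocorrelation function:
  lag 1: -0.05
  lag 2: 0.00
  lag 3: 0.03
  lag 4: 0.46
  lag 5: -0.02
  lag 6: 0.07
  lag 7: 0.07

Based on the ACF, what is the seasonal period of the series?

4

The largest autocorrelation is r_4 = 0.46; the remaining lags stay at or below 0.07.
The dominant spike at lag 4 indicates a seasonal period of 4.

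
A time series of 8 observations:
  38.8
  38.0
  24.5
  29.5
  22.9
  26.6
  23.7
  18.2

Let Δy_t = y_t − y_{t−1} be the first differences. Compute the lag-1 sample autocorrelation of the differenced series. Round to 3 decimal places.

-0.656

First differences Δy: -0.8, -13.5, 5.0, -6.6, 3.7, -2.9, -5.5
Mean of differences = -2.9429
Numerator Σ(Δy_t−Δȳ)(Δy_{t+1}−Δȳ) = -159.6433
Denominator Σ(Δy_t−Δȳ)² = 243.1771
r_1(Δy) = -159.6433 / 243.1771 = -0.656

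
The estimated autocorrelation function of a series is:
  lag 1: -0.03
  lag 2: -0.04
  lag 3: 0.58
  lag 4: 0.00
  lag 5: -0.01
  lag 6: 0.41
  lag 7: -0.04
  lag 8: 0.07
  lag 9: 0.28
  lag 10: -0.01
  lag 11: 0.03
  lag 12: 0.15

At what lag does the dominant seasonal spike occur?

3

The largest autocorrelation is r_3 = 0.58, with weaker echoes at lags 6 (0.41), 9 (0.28) and 12 (0.15); the remaining lags stay at or below 0.07.
The dominant spike at lag 3 indicates a seasonal period of 3.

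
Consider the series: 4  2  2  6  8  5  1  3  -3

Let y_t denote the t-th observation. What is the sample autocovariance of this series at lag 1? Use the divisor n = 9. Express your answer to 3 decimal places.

Mean ȳ = (4 + 2 + 2 + 6 + 8 + 5 + 1 + 3 − 3)/9 = 3.1111
Σ_{t=1}^{8}(y_t−ȳ)(y_{t+1}−ȳ) = 17.3210
γ_1 = 17.3210 / 9 = 1.925

1.925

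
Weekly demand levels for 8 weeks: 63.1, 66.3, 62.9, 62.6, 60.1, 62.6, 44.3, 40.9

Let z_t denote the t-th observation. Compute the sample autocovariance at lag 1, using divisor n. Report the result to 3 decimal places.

Mean z̄ = (63.1 + 66.3 + 62.9 + 62.6 + 60.1 + 62.6 + 44.3 + 40.9)/8 = 57.8500
Deviations: 5.2500, 8.4500, 5.0500, 4.7500, 2.2500, 4.7500, -13.5500, -16.9500
Σ_{t=1}^{7}(z_t−z̄)(z_{t+1}−z̄) = 297.7075
γ_1 = 297.7075 / 8 = 37.213

37.213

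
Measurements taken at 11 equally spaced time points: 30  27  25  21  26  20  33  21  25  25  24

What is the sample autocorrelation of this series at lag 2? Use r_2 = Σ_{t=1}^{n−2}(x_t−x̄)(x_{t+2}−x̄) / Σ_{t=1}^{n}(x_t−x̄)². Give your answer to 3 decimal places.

0.268

Mean x̄ = (30 + 27 + 25 + 21 + 26 + 20 + 33 + 21 + 25 + 25 + 24)/11 = 25.1818
Numerator Σ_{t=1}^{9}(x_t−x̄)(x_{t+2}−x̄) = 40.6612
Denominator Σ(x_t−x̄)² = 151.6364
r_2 = 40.6612 / 151.6364 = 0.268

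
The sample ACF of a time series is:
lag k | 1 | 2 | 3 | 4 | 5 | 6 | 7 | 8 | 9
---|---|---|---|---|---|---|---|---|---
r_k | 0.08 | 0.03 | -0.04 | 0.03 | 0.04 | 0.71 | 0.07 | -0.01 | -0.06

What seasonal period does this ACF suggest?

6

The largest autocorrelation is r_6 = 0.71; the remaining lags stay at or below 0.08.
The dominant spike at lag 6 indicates a seasonal period of 6.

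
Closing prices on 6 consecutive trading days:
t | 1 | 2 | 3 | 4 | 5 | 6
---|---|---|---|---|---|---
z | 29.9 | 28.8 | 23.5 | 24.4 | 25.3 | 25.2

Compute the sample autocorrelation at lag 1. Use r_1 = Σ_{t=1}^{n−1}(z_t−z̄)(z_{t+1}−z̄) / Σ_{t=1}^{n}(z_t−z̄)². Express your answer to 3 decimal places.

0.303

Mean z̄ = (29.9 + 28.8 + 23.5 + 24.4 + 25.3 + 25.2)/6 = 26.1833
Deviations from mean: 3.7167, 2.6167, -2.6833, -1.7833, -0.8833, -0.9833
Numerator Σ_{t=1}^{5}(z_t−z̄)(z_{t+1}−z̄) = 9.9331
Denominator Σ(z_t−z̄)² = 32.7883
r_1 = 9.9331 / 32.7883 = 0.303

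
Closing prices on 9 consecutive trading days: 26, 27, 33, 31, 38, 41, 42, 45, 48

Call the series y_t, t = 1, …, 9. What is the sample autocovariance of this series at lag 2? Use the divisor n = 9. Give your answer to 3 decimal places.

Mean ȳ = (26 + 27 + 33 + 31 + 38 + 41 + 42 + 45 + 48)/9 = 36.7778
Σ_{t=1}^{7}(y_t−ȳ)(y_{t+2}−ȳ) = 167.9012
γ_2 = 167.9012 / 9 = 18.656

18.656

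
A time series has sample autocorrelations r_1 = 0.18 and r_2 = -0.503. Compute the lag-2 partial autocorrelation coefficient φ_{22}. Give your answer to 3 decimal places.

-0.553

φ_{22} = (r_2 − r_1²) / (1 − r_1²)
r_1² = (0.18)² = 0.0324
Numerator = -0.503 − 0.0324 = -0.5354; denominator = 1 − 0.0324 = 0.9676
φ_{22} = -0.5354 / 0.9676 = -0.553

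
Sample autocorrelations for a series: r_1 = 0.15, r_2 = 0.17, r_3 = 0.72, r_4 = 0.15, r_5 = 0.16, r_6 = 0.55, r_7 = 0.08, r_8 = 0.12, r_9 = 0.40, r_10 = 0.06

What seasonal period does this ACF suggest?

The largest autocorrelation is r_3 = 0.72, with weaker echoes at lags 6 (0.55) and 9 (0.40); the remaining lags stay at or below 0.17.
The dominant spike at lag 3 indicates a seasonal period of 3.

3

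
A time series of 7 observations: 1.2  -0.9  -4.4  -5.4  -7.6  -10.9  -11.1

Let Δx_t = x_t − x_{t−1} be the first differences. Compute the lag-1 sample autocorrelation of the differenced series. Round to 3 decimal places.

First differences Δx: -2.1, -3.5, -1.0, -2.2, -3.3, -0.2
Mean of differences = -2.0500
Numerator Σ(Δx_t−Δx̄)(Δx_{t+1}−Δx̄) = -3.7325
Denominator Σ(Δx_t−Δx̄)² = 8.2150
r_1(Δx) = -3.7325 / 8.2150 = -0.454

-0.454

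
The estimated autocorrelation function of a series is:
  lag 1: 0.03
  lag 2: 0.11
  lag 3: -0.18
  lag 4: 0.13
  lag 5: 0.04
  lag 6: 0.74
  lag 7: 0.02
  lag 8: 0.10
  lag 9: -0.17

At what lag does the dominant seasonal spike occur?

The largest autocorrelation is r_6 = 0.74; the remaining lags stay at or below 0.13.
The dominant spike at lag 6 indicates a seasonal period of 6.

6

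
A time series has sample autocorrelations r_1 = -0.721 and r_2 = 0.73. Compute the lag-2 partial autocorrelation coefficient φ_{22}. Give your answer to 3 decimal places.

0.438

φ_{22} = (r_2 − r_1²) / (1 − r_1²)
r_1² = (-0.721)² = 0.519841
Numerator = 0.73 − 0.5198 = 0.2102; denominator = 1 − 0.5198 = 0.4802
φ_{22} = 0.2102 / 0.4802 = 0.438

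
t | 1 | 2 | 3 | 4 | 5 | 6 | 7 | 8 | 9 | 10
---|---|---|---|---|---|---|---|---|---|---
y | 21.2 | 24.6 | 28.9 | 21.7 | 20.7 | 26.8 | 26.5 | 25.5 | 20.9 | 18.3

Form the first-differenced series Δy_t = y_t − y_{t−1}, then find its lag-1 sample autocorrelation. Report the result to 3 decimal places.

-0.010

First differences Δy: 3.4, 4.3, -7.2, -1.0, 6.1, -0.3, -1.0, -4.6, -2.6
Mean of differences = -0.3222
Numerator Σ(Δy_t−Δȳ)(Δy_{t+1}−Δȳ) = -1.5060
Denominator Σ(Δy_t−Δȳ)² = 148.1756
r_1(Δy) = -1.5060 / 148.1756 = -0.010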